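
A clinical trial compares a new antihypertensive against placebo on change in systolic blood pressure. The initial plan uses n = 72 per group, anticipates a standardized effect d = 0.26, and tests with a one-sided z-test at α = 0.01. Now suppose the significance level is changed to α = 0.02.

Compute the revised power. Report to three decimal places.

Power ≈ 0.311

δ = d·√(n/2) = 0.26 × √(72/2) = 1.5600 (unchanged). New critical value: z_{0.02} = 2.054.
Revised power = Φ(δ − 2.054) = Φ(-0.494) = 0.3107.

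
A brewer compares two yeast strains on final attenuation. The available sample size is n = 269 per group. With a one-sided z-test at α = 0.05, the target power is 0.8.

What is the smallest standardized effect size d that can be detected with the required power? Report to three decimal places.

Need Φ(δ − 1.645) = 0.8, so δ = 1.645 + 0.842 = 2.486.
δ = d·√(n/2) ⇒ d = δ/√(n/2) = 2.486/√(269/2) = 0.2144.

d ≈ 0.214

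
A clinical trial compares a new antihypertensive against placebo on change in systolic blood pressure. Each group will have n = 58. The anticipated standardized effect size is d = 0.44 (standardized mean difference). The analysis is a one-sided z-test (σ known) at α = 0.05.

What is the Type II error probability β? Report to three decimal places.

β ≈ 0.234

Noncentrality parameter: δ = d·√(n/2) = 0.44 × √(58/2) = 2.3695
One-sided α = 0.05 → critical value z_{0.05} = 1.645.
Power = Φ(δ − 1.645) = Φ(0.725) = 0.7657.
Type II error: β = 1 − power = 1 − 0.7657 = 0.2343.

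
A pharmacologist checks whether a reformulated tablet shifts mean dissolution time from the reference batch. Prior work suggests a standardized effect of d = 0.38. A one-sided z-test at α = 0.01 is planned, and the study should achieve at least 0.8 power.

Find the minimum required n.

n = 70

Set Φ(δ − 2.326) = 0.8; then δ − 2.326 = Φ⁻¹(0.8) = 0.842, giving δ = 3.168.
δ = d·√n ⇒ n = (δ/d)² = (3.168 / 0.38)² = 69.50.
Rounding up, n = 70.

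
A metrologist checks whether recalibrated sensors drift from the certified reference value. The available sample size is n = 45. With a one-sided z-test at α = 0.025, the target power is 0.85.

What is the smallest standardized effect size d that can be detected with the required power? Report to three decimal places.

d ≈ 0.447

Need Φ(δ − 1.960) = 0.85, so δ = 1.960 + 1.036 = 2.996.
δ = d·√n ⇒ d = δ/√n = 2.996/√45 = 0.4467.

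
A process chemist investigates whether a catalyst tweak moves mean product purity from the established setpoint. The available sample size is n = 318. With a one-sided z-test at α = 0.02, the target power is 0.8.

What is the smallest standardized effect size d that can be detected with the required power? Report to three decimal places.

d ≈ 0.162

Need Φ(δ − 2.054) = 0.8, so δ = 2.054 + 0.842 = 2.895.
δ = d·√n ⇒ d = δ/√n = 2.895/√318 = 0.1624.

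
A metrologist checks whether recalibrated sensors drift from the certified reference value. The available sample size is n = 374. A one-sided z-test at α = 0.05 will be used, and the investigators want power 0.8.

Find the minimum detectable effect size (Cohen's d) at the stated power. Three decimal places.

d ≈ 0.129

Need Φ(δ − 1.645) = 0.8, so δ = 1.645 + 0.842 = 2.486.
δ = d·√n ⇒ d = δ/√n = 2.486/√374 = 0.1286.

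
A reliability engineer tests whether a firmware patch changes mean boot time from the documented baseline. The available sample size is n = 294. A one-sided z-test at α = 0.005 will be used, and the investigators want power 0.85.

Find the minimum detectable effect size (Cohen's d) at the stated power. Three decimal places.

d ≈ 0.211

Need Φ(δ − 2.576) = 0.85, so δ = 2.576 + 1.036 = 3.612.
δ = d·√n ⇒ d = δ/√n = 3.612/√294 = 0.2107.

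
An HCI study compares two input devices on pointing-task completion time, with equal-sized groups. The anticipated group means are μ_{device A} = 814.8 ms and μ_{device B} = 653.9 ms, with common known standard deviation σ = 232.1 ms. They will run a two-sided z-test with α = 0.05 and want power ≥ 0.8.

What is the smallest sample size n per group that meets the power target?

n = 33 per group

Standardized effect: d = |μ_{device A} − μ_{device B}| / σ = |814.8 − 653.9| / 232.1 = 0.6932
Set Φ(δ − 1.960) = 0.8; then δ − 1.960 = Φ⁻¹(0.8) = 0.842, giving δ = 2.802.
(Ignoring the negligible lower-tail rejection probability gives the usual closed-form inversion.)
δ = d·√(n/2) ⇒ n = 2(δ/d)² = 2 × (2.802 / 0.6932)² = 32.66.
Round up to the next whole unit.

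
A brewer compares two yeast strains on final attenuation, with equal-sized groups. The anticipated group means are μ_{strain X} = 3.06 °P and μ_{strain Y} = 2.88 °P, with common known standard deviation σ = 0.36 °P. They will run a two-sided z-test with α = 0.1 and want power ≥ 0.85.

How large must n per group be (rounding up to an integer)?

Standardized effect: d = |μ_{strain X} − μ_{strain Y}| / σ = |3.06 − 2.88| / 0.36 = 0.5000
Set Φ(δ − 1.645) = 0.85; then δ − 1.645 = Φ⁻¹(0.85) = 1.036, giving δ = 2.681.
(The Φ(−δ − z_{α/2}) term is vanishingly small for δ > 0 and is dropped in the standard sample-size formula.)
δ = d·√(n/2) ⇒ n = 2(δ/d)² = 2 × (2.681 / 0.5000)² = 57.51.
Round up to the next whole unit.

n = 58 per group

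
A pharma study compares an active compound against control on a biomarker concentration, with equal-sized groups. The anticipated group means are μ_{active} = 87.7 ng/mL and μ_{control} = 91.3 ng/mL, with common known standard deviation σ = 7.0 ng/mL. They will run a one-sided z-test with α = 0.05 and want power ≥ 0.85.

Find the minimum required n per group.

n = 55 per group

Standardized effect: d = |μ_{active} − μ_{control}| / σ = |87.7 − 91.3| / 7.0 = 0.5143
Set Φ(δ − 1.645) = 0.85; then δ − 1.645 = Φ⁻¹(0.85) = 1.036, giving δ = 2.681.
δ = d·√(n/2) ⇒ n = 2(δ/d)² = 2 × (2.681 / 0.5143)² = 54.36.
Round up to the next whole unit.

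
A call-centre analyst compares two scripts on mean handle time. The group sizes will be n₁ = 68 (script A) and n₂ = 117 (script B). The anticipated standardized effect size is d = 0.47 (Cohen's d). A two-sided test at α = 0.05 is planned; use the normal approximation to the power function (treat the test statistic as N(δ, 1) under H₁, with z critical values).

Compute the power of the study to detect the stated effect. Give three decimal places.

Power ≈ 0.869

Noncentrality parameter: δ = d / √(1/n₁ + 1/n₂) = 0.47 / √(1/68 + 1/117) = 3.0822
Two-sided α = 0.05 → critical value z_{0.025} = 1.960.
Power = Φ(δ − 1.960) + Φ(−δ − 1.960) = Φ(1.122) + Φ(-5.042) = 0.8691 + 0.0000 = 0.8691.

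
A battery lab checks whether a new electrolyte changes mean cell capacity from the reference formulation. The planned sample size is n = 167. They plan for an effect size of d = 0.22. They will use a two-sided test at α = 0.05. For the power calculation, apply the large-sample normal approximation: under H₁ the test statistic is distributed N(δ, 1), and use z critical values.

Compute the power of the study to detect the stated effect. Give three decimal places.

Noncentrality parameter: δ = d·√n = 0.22 × √167 = 2.8430
Critical value for a two-sided test at α = 0.05: z_{α/2} = 1.960.
Power = Φ(δ − 1.960) + Φ(−δ − 1.960) = Φ(0.883) + Φ(-4.803) = 0.8114 + 0.0000 = 0.8114.

Power ≈ 0.811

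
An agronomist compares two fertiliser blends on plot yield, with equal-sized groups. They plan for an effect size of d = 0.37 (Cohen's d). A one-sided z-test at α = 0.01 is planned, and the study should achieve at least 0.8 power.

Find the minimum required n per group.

Set Φ(δ − 2.326) = 0.8; then δ − 2.326 = Φ⁻¹(0.8) = 0.842, giving δ = 3.168.
δ = d·√(n/2) ⇒ n = 2(δ/d)² = 2 × (3.168 / 0.37)² = 146.62.
Rounding up, n = 147 per group.

n = 147 per group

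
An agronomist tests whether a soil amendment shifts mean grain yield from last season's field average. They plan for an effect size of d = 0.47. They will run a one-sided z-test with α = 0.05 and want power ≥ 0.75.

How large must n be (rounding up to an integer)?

n = 25

For power 0.75 need Φ(δ − z_{0.05}) = 0.75, so δ = z_{0.05} + z_{0.25} = 1.645 + 0.674 = 2.319.
δ = d·√n ⇒ n = (δ/d)² = (2.319 / 0.47)² = 24.35.
Rounding up, n = 25.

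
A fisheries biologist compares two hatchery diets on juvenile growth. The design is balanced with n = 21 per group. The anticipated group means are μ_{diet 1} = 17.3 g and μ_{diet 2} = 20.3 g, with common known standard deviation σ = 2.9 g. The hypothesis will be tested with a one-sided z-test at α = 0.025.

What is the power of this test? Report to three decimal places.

Power ≈ 0.918

Standardized effect: d = |μ_{diet 1} − μ_{diet 2}| / σ = |17.3 − 20.3| / 2.9 = 1.0345
Noncentrality parameter: δ = d·√(n/2) = 1.0345 × √(21/2) = 3.3521
One-sided α = 0.025 → critical value z_{0.025} = 1.960.
Power = Φ(δ − 1.960) = Φ(1.392) = 0.9181.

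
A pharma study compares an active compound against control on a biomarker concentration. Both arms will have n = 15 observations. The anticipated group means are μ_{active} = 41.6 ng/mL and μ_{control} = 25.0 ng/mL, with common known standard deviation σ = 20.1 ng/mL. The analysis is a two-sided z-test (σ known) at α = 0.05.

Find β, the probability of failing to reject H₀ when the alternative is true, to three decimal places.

Standardized effect: d = |μ_{active} − μ_{control}| / σ = |41.6 − 25.0| / 20.1 = 0.8259
Noncentrality parameter: δ = d·√(n/2) = 0.8259 × √(15/2) = 2.2617
Critical value for a two-sided test at α = 0.05: z_{α/2} = 1.960.
Power = Φ(δ − 1.960) + Φ(−δ − 1.960) = Φ(0.302) + Φ(-4.222) = 0.6186 + 0.0000 = 0.6186.
Type II error: β = 1 − power = 1 − 0.6186 = 0.3814.

β ≈ 0.381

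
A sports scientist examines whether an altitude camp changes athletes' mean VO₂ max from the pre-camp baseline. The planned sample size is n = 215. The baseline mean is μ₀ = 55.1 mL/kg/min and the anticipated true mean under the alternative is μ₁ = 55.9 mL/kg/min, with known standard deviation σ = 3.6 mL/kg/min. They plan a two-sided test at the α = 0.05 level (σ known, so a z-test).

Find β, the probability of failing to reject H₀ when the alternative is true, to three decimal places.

β ≈ 0.097

Standardized effect: d = |μ₁ − μ₀| / σ = |55.9 − 55.1| / 3.6 = 0.2222
Noncentrality parameter: δ = d·√n = 0.2222 × √215 = 3.2584
Two-sided α = 0.05 → critical value z_{0.025} = 1.960.
Power = Φ(δ − 1.960) + Φ(−δ − 1.960) = Φ(1.298) + Φ(-5.218) = 0.9029 + 0.0000 = 0.9029.
Type II error: β = 1 − power = 1 − 0.9029 = 0.0971.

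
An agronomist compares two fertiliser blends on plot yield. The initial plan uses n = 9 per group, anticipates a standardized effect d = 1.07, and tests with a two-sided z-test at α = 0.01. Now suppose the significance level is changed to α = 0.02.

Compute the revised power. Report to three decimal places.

δ = d·√(n/2) = 1.07 × √(9/2) = 2.2698 (unchanged). New critical value: z_{0.01} = 2.326.
Revised power = Φ(δ − 2.326) + Φ(−δ − 2.326) = Φ(-0.057) + Φ(-4.596) = 0.4775 + 0.0000 = 0.4775.

Power ≈ 0.477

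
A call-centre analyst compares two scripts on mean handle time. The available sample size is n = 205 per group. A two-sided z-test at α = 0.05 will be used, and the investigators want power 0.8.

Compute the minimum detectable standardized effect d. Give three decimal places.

Required noncentrality: δ = z_{0.025} + z_{0.20} = 1.960 + 0.842 = 2.802.
(The second rejection-region term Φ(−δ − z_{α/2}) is negligible and dropped.)
δ = d·√(n/2) ⇒ d = δ/√(n/2) = 2.802/√(205/2) = 0.2767.

d ≈ 0.277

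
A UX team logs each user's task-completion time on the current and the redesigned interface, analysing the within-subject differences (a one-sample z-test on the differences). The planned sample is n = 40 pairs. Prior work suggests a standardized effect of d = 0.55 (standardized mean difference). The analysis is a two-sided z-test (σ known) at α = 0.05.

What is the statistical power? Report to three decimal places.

Noncentrality parameter: δ = d·√n = 0.55 × √40 = 3.4785
Two-sided α = 0.05 → critical value z_{0.025} = 1.960.
Power = Φ(δ − 1.960) + Φ(−δ − 1.960) = Φ(1.519) + Φ(-5.438) = 0.9356 + 0.0000 = 0.9356.

Power ≈ 0.936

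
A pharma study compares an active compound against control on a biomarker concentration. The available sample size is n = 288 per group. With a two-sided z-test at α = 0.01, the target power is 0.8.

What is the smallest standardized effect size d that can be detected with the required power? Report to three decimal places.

d ≈ 0.285

Need Φ(δ − 2.576) = 0.8, so δ = 2.576 + 0.842 = 3.417.
(Lower-tail contribution to power is negligible for δ > 0.)
δ = d·√(n/2) ⇒ d = δ/√(n/2) = 3.417/√(288/2) = 0.2848.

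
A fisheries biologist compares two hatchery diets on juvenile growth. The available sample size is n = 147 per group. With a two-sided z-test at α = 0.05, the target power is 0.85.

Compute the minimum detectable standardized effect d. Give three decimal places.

Need Φ(δ − 1.960) = 0.85, so δ = 1.960 + 1.036 = 2.996.
(The second rejection-region term Φ(−δ − z_{α/2}) is negligible and dropped.)
δ = d·√(n/2) ⇒ d = δ/√(n/2) = 2.996/√(147/2) = 0.3495.

d ≈ 0.350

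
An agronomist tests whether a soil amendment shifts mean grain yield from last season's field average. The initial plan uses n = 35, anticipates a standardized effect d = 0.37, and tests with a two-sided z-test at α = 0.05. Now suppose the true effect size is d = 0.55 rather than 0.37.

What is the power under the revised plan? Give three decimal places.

Power ≈ 0.902

With d = 0.55: δ = d·√n = 0.55 × √35 = 3.2538. Critical value z_{0.025} = 1.960.
Revised power = Φ(δ − 1.960) + Φ(−δ − 1.960) = Φ(1.294) + Φ(-5.214) = 0.9021 + 0.0000 = 0.9021.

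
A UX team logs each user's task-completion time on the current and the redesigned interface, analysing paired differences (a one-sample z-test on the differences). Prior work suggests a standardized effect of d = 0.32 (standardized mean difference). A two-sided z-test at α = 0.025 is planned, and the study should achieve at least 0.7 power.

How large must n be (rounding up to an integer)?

n = 75

Set Φ(δ − 2.241) = 0.7; then δ − 2.241 = Φ⁻¹(0.7) = 0.524, giving δ = 2.766.
(The Φ(−δ − z_{α/2}) term is vanishingly small for δ > 0 and is dropped in the standard sample-size formula.)
δ = d·√n ⇒ n = (δ/d)² = (2.766 / 0.32)² = 74.70.
Round up to the next whole unit.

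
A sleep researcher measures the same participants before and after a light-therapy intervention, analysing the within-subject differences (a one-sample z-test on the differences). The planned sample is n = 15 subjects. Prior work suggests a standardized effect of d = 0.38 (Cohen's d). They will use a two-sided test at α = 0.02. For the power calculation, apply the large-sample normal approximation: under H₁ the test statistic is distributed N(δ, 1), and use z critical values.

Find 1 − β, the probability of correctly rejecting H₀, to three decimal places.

Power ≈ 0.196

Noncentrality parameter: δ = d·√n = 0.38 × √15 = 1.4717
Critical value for a two-sided test at α = 0.02: z_{α/2} = 2.326.
Power = Φ(δ − 2.326) + Φ(−δ − 2.326) = Φ(-0.855) + Φ(-3.798) = 0.1964 + 0.0001 = 0.1965.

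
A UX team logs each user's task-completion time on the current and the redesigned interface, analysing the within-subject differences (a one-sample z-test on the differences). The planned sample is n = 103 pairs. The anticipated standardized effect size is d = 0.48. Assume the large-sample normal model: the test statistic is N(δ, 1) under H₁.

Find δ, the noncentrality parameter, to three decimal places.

The noncentrality parameter scales effect size by the design's sample-size factor: δ = d·√n = 0.48 × √103 = 4.8715

δ ≈ 4.871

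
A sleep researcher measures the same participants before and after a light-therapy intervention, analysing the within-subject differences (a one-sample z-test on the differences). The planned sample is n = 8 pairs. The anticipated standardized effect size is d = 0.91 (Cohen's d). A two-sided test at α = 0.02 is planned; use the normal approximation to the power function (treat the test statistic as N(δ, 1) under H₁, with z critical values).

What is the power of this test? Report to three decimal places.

Noncentrality parameter: δ = d·√n = 0.91 × √8 = 2.5739
Critical value for a two-sided test at α = 0.02: z_{α/2} = 2.326.
Power = Φ(δ − 2.326) + Φ(−δ − 2.326) = Φ(0.248) + Φ(-4.900) = 0.5977 + 0.0000 = 0.5977.

Power ≈ 0.598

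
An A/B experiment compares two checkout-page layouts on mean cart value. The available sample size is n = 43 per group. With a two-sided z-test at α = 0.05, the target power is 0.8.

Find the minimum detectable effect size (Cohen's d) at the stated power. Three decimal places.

Required noncentrality: δ = z_{0.025} + z_{0.20} = 1.960 + 0.842 = 2.802.
(Lower-tail contribution to power is negligible for δ > 0.)
δ = d·√(n/2) ⇒ d = δ/√(n/2) = 2.802/√(43/2) = 0.6042.

d ≈ 0.604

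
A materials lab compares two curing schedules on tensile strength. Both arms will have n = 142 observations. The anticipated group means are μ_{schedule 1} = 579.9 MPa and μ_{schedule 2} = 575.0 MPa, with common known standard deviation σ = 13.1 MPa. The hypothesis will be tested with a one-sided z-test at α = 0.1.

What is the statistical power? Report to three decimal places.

Standardized effect: d = |μ_{schedule 1} − μ_{schedule 2}| / σ = |579.9 − 575.0| / 13.1 = 0.3740
Noncentrality parameter: λ = d·√(n/2) = 0.3740 × √(142/2) = 3.1518
One-sided α = 0.1 → critical value z_{0.1} = 1.282.
Power = Φ(λ − 1.282) = Φ(1.870) = 0.9693.

Power ≈ 0.969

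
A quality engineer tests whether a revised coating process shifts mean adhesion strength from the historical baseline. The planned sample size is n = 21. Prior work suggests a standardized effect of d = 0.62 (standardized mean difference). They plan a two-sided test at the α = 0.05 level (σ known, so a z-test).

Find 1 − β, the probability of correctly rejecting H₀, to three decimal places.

Power ≈ 0.811

Noncentrality parameter: δ = d·√n = 0.62 × √21 = 2.8412
Two-sided α = 0.05 → critical value z_{0.025} = 1.960.
Power = Φ(δ − 1.960) + Φ(−δ − 1.960) = Φ(0.881) + Φ(-4.801) = 0.8109 + 0.0000 = 0.8109.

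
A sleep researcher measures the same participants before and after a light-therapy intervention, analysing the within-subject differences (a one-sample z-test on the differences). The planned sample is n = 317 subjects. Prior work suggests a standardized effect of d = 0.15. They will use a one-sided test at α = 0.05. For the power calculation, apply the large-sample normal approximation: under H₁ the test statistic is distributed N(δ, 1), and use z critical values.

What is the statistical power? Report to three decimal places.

Noncentrality parameter: δ = d·√n = 0.15 × √317 = 2.6707
Critical value for a one-sided test at α = 0.05: z_α = 1.645.
Power = P(Z > 1.645 − δ) = Φ(1.026) = 0.8475.

Power ≈ 0.848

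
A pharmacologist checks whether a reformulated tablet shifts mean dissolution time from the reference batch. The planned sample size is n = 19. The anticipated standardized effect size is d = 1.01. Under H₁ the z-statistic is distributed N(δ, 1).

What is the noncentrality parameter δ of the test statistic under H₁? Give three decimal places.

δ ≈ 4.402

The noncentrality parameter scales effect size by the design's sample-size factor: δ = d·√n = 1.01 × √19 = 4.4025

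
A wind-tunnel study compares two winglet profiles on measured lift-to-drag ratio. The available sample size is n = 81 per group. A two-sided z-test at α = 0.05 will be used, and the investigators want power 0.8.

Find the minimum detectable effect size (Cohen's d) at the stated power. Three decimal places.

d ≈ 0.440

Need Φ(δ − 1.960) = 0.8, so δ = 1.960 + 0.842 = 2.802.
(The second rejection-region term Φ(−δ − z_{α/2}) is negligible and dropped.)
δ = d·√(n/2) ⇒ d = δ/√(n/2) = 2.802/√(81/2) = 0.4402.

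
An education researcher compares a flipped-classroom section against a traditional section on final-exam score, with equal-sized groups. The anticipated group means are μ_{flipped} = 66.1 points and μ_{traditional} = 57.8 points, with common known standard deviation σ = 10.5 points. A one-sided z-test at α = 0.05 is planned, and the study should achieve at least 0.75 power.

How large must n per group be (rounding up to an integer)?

Standardized effect: d = |μ_{flipped} − μ_{traditional}| / σ = |66.1 − 57.8| / 10.5 = 0.7905
For power 0.75 need Φ(δ − z_{0.05}) = 0.75, so δ = z_{0.05} + z_{0.25} = 1.645 + 0.674 = 2.319.
δ = d·√(n/2) ⇒ n = 2(δ/d)² = 2 × (2.319 / 0.7905)² = 17.22.
Rounding up, n = 18 per group.

n = 18 per group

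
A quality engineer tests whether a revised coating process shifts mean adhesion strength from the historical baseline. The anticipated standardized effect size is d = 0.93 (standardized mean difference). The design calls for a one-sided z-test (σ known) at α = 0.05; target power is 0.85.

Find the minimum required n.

n = 9

For power 0.85 need Φ(δ − z_{0.05}) = 0.85, so δ = z_{0.05} + z_{0.15} = 1.645 + 1.036 = 2.681.
δ = d·√n ⇒ n = (δ/d)² = (2.681 / 0.93)² = 8.31.
Round up to the next whole unit.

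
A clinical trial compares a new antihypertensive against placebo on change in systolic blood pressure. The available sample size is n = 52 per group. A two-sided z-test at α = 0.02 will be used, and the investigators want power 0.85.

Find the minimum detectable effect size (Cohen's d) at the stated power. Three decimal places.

d ≈ 0.659

Need Φ(δ − 2.326) = 0.85, so δ = 2.326 + 1.036 = 3.363.
(The second rejection-region term Φ(−δ − z_{α/2}) is negligible and dropped.)
δ = d·√(n/2) ⇒ d = δ/√(n/2) = 3.363/√(52/2) = 0.6595.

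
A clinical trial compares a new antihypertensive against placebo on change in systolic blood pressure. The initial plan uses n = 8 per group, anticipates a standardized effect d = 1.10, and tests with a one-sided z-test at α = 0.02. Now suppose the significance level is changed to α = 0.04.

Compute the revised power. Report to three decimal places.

δ = d·√(n/2) = 1.10 × √(8/2) = 2.2000 (unchanged). New critical value: z_{0.04} = 1.751.
Revised power = P(Z > 1.751 − δ) = Φ(0.449) = 0.6734.

Power ≈ 0.673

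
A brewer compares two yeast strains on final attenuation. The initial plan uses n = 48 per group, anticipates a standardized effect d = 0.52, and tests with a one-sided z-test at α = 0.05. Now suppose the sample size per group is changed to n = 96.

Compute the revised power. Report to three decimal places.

Power ≈ 0.975

With n = 96 per group: δ = d·√(n/2) = 0.52 × √(96/2) = 3.6027. Critical value z_{0.05} = 1.645.
Revised power = P(Z > 1.645 − δ) = Φ(1.958) = 0.9749.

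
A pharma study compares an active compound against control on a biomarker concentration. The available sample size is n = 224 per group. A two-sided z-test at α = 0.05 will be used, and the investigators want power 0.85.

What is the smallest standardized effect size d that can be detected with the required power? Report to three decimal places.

Required noncentrality: δ = z_{0.025} + z_{0.15} = 1.960 + 1.036 = 2.996.
(The second rejection-region term Φ(−δ − z_{α/2}) is negligible and dropped.)
δ = d·√(n/2) ⇒ d = δ/√(n/2) = 2.996/√(224/2) = 0.2831.

d ≈ 0.283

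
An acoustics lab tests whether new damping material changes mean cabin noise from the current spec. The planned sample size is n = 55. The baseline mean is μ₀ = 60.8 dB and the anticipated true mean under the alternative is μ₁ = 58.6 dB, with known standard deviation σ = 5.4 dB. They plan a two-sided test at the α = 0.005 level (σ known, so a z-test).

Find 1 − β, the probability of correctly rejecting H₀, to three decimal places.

Power ≈ 0.585

Standardized effect: d = |μ₁ − μ₀| / σ = |58.6 − 60.8| / 5.4 = 0.4074
Noncentrality parameter: δ = d·√n = 0.4074 × √55 = 3.0214
Critical value for a two-sided test at α = 0.005: z_{α/2} = 2.807.
Power = Φ(δ − 2.807) + Φ(−δ − 2.807) = Φ(0.214) + Φ(-5.828) = 0.5849 + 0.0000 = 0.5849.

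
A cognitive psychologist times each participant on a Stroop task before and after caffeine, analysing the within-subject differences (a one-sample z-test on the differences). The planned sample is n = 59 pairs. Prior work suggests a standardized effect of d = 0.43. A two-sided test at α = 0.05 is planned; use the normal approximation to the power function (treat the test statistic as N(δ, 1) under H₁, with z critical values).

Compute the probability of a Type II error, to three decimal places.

β ≈ 0.090

Noncentrality parameter: δ = d·√n = 0.43 × √59 = 3.3029
Critical value for a two-sided test at α = 0.05: z_{α/2} = 1.960.
Power = Φ(δ − 1.960) + Φ(−δ − 1.960) = Φ(1.343) + Φ(-5.263) = 0.9104 + 0.0000 = 0.9104.
Type II error: β = 1 − power = 1 − 0.9104 = 0.0896.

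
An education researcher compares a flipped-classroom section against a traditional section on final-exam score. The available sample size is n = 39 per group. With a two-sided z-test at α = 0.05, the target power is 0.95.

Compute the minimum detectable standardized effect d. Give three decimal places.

Required noncentrality: δ = z_{0.025} + z_{0.05} = 1.960 + 1.645 = 3.605.
(The second rejection-region term Φ(−δ − z_{α/2}) is negligible and dropped.)
δ = d·√(n/2) ⇒ d = δ/√(n/2) = 3.605/√(39/2) = 0.8163.

d ≈ 0.816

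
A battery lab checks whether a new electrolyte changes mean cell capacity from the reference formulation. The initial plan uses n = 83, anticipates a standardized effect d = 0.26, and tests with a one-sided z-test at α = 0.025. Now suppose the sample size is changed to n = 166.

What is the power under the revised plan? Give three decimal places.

With n = 166: δ = d·√n = 0.26 × √166 = 3.3499. Critical value z_{0.025} = 1.960.
Revised power = Φ(δ − 1.960) = Φ(1.390) = 0.9177.

Power ≈ 0.918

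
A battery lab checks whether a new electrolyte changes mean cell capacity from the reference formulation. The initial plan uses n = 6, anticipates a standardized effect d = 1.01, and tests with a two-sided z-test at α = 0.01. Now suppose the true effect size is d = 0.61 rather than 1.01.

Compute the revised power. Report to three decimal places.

With d = 0.61: δ = d·√n = 0.61 × √6 = 1.4942. Critical value z_{0.005} = 2.576.
Revised power = Φ(δ − 2.576) + Φ(−δ − 2.576) = Φ(-1.082) + Φ(-4.070) = 0.1397 + 0.0000 = 0.1397.

Power ≈ 0.140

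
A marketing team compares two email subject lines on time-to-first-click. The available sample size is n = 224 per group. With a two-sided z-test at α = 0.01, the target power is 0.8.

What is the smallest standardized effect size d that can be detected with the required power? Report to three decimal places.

d ≈ 0.323

Required noncentrality: δ = z_{0.005} + z_{0.20} = 2.576 + 0.842 = 3.417.
(Lower-tail contribution to power is negligible for δ > 0.)
δ = d·√(n/2) ⇒ d = δ/√(n/2) = 3.417/√(224/2) = 0.3229.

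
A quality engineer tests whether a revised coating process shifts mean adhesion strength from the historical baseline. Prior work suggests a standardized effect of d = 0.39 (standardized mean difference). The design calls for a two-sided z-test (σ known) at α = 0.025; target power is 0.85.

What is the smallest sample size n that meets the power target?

n = 71

For power 0.85 need Φ(δ − z_{0.0125}) = 0.85, so δ = z_{0.0125} + z_{0.15} = 2.241 + 1.036 = 3.278.
(For δ > 0 the lower-tail rejection region contributes negligibly to power, so the one-term inversion is standard.)
δ = d·√n ⇒ n = (δ/d)² = (3.278 / 0.39)² = 70.64.
Rounding up, n = 71.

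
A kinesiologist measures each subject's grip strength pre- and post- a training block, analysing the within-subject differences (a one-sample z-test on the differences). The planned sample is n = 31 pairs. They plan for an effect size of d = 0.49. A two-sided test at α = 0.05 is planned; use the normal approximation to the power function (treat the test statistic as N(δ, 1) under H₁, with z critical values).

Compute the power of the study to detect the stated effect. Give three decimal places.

Noncentrality parameter: δ = d·√n = 0.49 × √31 = 2.7282
Critical value for a two-sided test at α = 0.05: z_{α/2} = 1.960.
Power = Φ(δ − 1.960) + Φ(−δ − 1.960) = Φ(0.768) + Φ(-4.688) = 0.7788 + 0.0000 = 0.7788.

Power ≈ 0.779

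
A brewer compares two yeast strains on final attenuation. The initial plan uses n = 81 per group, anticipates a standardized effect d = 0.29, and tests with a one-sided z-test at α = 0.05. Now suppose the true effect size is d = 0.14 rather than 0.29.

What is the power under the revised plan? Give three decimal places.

With d = 0.14: δ = d·√(n/2) = 0.14 × √(81/2) = 0.8910. Critical value z_{0.05} = 1.645.
Revised power = Φ(δ − 1.645) = Φ(-0.754) = 0.2255.

Power ≈ 0.225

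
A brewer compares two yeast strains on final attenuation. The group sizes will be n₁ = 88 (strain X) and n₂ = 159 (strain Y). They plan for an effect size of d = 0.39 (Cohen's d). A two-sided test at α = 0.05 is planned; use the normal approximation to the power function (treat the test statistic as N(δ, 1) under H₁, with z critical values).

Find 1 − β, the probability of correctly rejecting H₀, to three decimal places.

Noncentrality parameter: δ = d / √(1/n₁ + 1/n₂) = 0.39 / √(1/88 + 1/159) = 2.9353
Critical value for a two-sided test at α = 0.05: z_{α/2} = 1.960.
Power = Φ(δ − 1.960) + Φ(−δ − 1.960) = Φ(0.975) + Φ(-4.895) = 0.8353 + 0.0000 = 0.8353.

Power ≈ 0.835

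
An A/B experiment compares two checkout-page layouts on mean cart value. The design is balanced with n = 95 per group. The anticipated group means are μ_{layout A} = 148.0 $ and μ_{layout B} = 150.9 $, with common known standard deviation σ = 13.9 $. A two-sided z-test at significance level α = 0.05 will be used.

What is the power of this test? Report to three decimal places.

Power ≈ 0.301

Standardized effect: d = |μ_{layout A} − μ_{layout B}| / σ = |148.0 − 150.9| / 13.9 = 0.2086
Noncentrality parameter: δ = d·√(n/2) = 0.2086 × √(95/2) = 1.4379
Two-sided α = 0.05 → critical value z_{0.025} = 1.960.
Power = Φ(δ − 1.960) + Φ(−δ − 1.960) = Φ(-0.522) + Φ(-3.398) = 0.3008 + 0.0003 = 0.3012.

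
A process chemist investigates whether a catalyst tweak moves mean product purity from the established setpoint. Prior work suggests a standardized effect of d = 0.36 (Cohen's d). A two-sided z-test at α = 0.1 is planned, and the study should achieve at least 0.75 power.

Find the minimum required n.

For power 0.75 need Φ(δ − z_{0.05}) = 0.75, so δ = z_{0.05} + z_{0.25} = 1.645 + 0.674 = 2.319.
(Ignoring the negligible lower-tail rejection probability gives the usual closed-form inversion.)
δ = d·√n ⇒ n = (δ/d)² = (2.319 / 0.36)² = 41.51.
Rounding up, n = 42.

n = 42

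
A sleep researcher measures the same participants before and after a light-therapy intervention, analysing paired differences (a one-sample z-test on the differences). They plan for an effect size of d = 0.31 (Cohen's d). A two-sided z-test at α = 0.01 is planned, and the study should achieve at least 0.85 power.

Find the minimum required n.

n = 136

Set Φ(δ − 2.576) = 0.85; then δ − 2.576 = Φ⁻¹(0.85) = 1.036, giving δ = 3.612.
(For δ > 0 the lower-tail rejection region contributes negligibly to power, so the one-term inversion is standard.)
δ = d·√n ⇒ n = (δ/d)² = (3.612 / 0.31)² = 135.78.
Rounding up, n = 136.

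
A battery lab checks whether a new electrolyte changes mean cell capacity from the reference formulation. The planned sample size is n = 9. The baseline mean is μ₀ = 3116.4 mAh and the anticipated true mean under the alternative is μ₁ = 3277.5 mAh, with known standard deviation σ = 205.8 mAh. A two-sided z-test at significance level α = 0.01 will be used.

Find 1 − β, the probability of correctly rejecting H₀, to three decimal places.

Power ≈ 0.410

Standardized effect: d = |μ₁ − μ₀| / σ = |3277.5 − 3116.4| / 205.8 = 0.7828
Noncentrality parameter: δ = d·√n = 0.7828 × √9 = 2.3484
Critical value for a two-sided test at α = 0.01: z_{α/2} = 2.576.
Power = Φ(δ − 2.576) + Φ(−δ − 2.576) = Φ(-0.227) + Φ(-4.924) = 0.4100 + 0.0000 = 0.4100.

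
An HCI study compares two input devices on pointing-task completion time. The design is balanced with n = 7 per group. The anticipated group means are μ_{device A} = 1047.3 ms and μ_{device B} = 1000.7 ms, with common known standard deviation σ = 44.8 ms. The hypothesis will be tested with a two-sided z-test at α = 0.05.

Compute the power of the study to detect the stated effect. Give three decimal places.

Power ≈ 0.494

Standardized effect: d = |μ_{device A} − μ_{device B}| / σ = |1047.3 − 1000.7| / 44.8 = 1.0402
Noncentrality parameter: λ = d·√(n/2) = 1.0402 × √(7/2) = 1.9460
Critical value for a two-sided test at α = 0.05: z_{α/2} = 1.960.
Power = Φ(λ − 1.960) + Φ(−λ − 1.960) = Φ(-0.014) + Φ(-3.906) = 0.4944 + 0.0000 = 0.4945.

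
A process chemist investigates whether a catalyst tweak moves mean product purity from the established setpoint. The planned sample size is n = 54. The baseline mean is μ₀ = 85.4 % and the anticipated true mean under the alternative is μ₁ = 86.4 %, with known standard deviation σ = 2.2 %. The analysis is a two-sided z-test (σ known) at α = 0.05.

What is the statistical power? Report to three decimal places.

Standardized effect: d = |μ₁ − μ₀| / σ = |86.4 − 85.4| / 2.2 = 0.4545
Noncentrality parameter: δ = d·√n = 0.4545 × √54 = 3.3402
Two-sided α = 0.05 → critical value z_{0.025} = 1.960.
Power = Φ(δ − 1.960) + Φ(−δ − 1.960) = Φ(1.380) + Φ(-5.300) = 0.9162 + 0.0000 = 0.9162.

Power ≈ 0.916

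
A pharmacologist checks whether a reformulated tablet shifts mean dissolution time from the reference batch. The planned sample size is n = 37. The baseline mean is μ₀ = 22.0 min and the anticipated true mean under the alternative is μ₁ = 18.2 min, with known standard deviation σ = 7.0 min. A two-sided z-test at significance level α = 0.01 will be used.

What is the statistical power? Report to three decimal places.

Standardized effect: d = |μ₁ − μ₀| / σ = |18.2 − 22.0| / 7.0 = 0.5429
Noncentrality parameter: δ = d·√n = 0.5429 × √37 = 3.3021
Two-sided α = 0.01 → critical value z_{0.005} = 2.576.
Power = Φ(δ − 2.576) + Φ(−δ − 2.576) = Φ(0.726) + Φ(-5.878) = 0.7662 + 0.0000 = 0.7662.

Power ≈ 0.766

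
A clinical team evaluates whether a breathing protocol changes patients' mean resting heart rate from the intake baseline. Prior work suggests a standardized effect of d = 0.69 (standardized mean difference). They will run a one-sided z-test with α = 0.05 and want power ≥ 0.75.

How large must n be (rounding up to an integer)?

n = 12

For power 0.75 need Φ(δ − z_{0.05}) = 0.75, so δ = z_{0.05} + z_{0.25} = 1.645 + 0.674 = 2.319.
δ = d·√n ⇒ n = (δ/d)² = (2.319 / 0.69)² = 11.30.
Round up to the next whole unit.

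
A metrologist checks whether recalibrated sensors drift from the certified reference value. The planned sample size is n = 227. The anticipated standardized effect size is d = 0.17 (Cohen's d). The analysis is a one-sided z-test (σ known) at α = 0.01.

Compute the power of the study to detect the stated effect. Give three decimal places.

Power ≈ 0.593

Noncentrality parameter: δ = d·√n = 0.17 × √227 = 2.5613
One-sided α = 0.01 → critical value z_{0.01} = 2.326.
Power = Φ(δ − 2.326) = Φ(0.235) = 0.5929.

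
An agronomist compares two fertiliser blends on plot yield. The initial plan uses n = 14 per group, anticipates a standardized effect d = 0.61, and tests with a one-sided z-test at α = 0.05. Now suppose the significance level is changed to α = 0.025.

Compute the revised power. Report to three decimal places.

Power ≈ 0.365

δ = d·√(n/2) = 0.61 × √(14/2) = 1.6139 (unchanged). New critical value: z_{0.025} = 1.960.
Revised power = Φ(δ − 1.960) = Φ(-0.346) = 0.3647.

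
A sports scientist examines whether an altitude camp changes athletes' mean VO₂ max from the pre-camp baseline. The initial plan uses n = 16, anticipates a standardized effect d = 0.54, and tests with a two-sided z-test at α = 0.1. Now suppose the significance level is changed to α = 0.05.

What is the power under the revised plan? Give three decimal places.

δ = d·√n = 0.54 × √16 = 2.1600 (unchanged). New critical value: z_{0.025} = 1.960.
Revised power = Φ(δ − 1.960) + Φ(−δ − 1.960) = Φ(0.200) + Φ(-4.120) = 0.5793 + 0.0000 = 0.5793.

Power ≈ 0.579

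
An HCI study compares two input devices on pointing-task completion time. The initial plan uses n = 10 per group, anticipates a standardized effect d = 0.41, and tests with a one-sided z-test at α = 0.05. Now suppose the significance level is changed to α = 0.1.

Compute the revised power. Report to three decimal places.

δ = d·√(n/2) = 0.41 × √(10/2) = 0.9168 (unchanged). New critical value: z_{0.1} = 1.282.
Revised power = Φ(δ − 1.282) = Φ(-0.365) = 0.3576.

Power ≈ 0.358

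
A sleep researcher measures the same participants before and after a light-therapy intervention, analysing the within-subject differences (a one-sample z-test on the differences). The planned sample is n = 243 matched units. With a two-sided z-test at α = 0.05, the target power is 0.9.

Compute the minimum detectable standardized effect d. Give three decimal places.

d ≈ 0.208

Need Φ(δ − 1.960) = 0.9, so δ = 1.960 + 1.282 = 3.242.
(The second rejection-region term Φ(−δ − z_{α/2}) is negligible and dropped.)
δ = d·√n ⇒ d = δ/√n = 3.242/√243 = 0.2079.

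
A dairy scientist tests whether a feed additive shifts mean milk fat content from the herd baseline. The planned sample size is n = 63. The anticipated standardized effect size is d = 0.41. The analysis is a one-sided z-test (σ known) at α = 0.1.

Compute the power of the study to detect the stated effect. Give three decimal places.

Noncentrality parameter: λ = d·√n = 0.41 × √63 = 3.2543
Critical value for a one-sided test at α = 0.1: z_α = 1.282.
Power = Φ(λ − 1.282) = Φ(1.973) = 0.9757.

Power ≈ 0.976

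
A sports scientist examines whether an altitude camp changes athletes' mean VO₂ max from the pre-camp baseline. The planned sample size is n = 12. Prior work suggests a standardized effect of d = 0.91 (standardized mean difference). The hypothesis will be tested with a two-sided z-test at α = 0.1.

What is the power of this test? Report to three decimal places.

Noncentrality parameter: δ = d·√n = 0.91 × √12 = 3.1523
Critical value for a two-sided test at α = 0.1: z_{α/2} = 1.645.
Power = Φ(δ − 1.645) + Φ(−δ − 1.645) = Φ(1.507) + Φ(-4.797) = 0.9342 + 0.0000 = 0.9342.

Power ≈ 0.934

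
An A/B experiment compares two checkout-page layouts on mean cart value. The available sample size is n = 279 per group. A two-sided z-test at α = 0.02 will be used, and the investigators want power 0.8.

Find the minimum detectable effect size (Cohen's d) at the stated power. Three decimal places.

Need Φ(δ − 2.326) = 0.8, so δ = 2.326 + 0.842 = 3.168.
(The second rejection-region term Φ(−δ − z_{α/2}) is negligible and dropped.)
δ = d·√(n/2) ⇒ d = δ/√(n/2) = 3.168/√(279/2) = 0.2682.

d ≈ 0.268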